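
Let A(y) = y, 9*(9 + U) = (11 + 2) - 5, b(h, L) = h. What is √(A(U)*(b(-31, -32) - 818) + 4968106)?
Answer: √44774931/3 ≈ 2230.5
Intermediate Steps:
U = -73/9 (U = -9 + ((11 + 2) - 5)/9 = -9 + (13 - 5)/9 = -9 + (⅑)*8 = -9 + 8/9 = -73/9 ≈ -8.1111)
√(A(U)*(b(-31, -32) - 818) + 4968106) = √(-73*(-31 - 818)/9 + 4968106) = √(-73/9*(-849) + 4968106) = √(20659/3 + 4968106) = √(14924977/3) = √44774931/3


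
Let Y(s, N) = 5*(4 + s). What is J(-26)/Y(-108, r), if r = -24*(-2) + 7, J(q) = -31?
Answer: 31/520 ≈ 0.059615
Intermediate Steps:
r = 55 (r = 48 + 7 = 55)
Y(s, N) = 20 + 5*s
J(-26)/Y(-108, r) = -31/(20 + 5*(-108)) = -31/(20 - 540) = -31/(-520) = -31*(-1/520) = 31/520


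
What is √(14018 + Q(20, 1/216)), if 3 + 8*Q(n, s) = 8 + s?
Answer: √72672555/72 ≈ 118.40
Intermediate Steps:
Q(n, s) = 5/8 + s/8 (Q(n, s) = -3/8 + (8 + s)/8 = -3/8 + (1 + s/8) = 5/8 + s/8)
√(14018 + Q(20, 1/216)) = √(14018 + (5/8 + (⅛)/216)) = √(14018 + (5/8 + (⅛)*(1/216))) = √(14018 + (5/8 + 1/1728)) = √(14018 + 1081/1728) = √(24224185/1728) = √72672555/72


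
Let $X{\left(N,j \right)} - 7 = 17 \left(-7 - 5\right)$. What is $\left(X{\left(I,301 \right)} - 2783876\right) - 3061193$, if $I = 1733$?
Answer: $-5845266$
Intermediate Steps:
$X{\left(N,j \right)} = -197$ ($X{\left(N,j \right)} = 7 + 17 \left(-7 - 5\right) = 7 + 17 \left(-12\right) = 7 - 204 = -197$)
$\left(X{\left(I,301 \right)} - 2783876\right) - 3061193 = \left(-197 - 2783876\right) - 3061193 = -2784073 - 3061193 = -5845266$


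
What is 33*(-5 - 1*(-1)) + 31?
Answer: -101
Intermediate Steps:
33*(-5 - 1*(-1)) + 31 = 33*(-5 + 1) + 31 = 33*(-4) + 31 = -132 + 31 = -101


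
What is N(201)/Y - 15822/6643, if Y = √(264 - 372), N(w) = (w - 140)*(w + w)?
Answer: -15822/6643 - 4087*I*√3/3 ≈ -2.3818 - 2359.6*I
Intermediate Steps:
N(w) = 2*w*(-140 + w) (N(w) = (-140 + w)*(2*w) = 2*w*(-140 + w))
Y = 6*I*√3 (Y = √(-108) = 6*I*√3 ≈ 10.392*I)
N(201)/Y - 15822/6643 = (2*201*(-140 + 201))/((6*I*√3)) - 15822/6643 = (2*201*61)*(-I*√3/18) - 15822*1/6643 = 24522*(-I*√3/18) - 15822/6643 = -4087*I*√3/3 - 15822/6643 = -15822/6643 - 4087*I*√3/3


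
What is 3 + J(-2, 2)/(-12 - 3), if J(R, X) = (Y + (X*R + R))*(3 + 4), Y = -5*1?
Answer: 122/15 ≈ 8.1333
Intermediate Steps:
Y = -5
J(R, X) = -35 + 7*R + 7*R*X (J(R, X) = (-5 + (X*R + R))*(3 + 4) = (-5 + (R*X + R))*7 = (-5 + (R + R*X))*7 = (-5 + R + R*X)*7 = -35 + 7*R + 7*R*X)
3 + J(-2, 2)/(-12 - 3) = 3 + (-35 + 7*(-2) + 7*(-2)*2)/(-12 - 3) = 3 + (-35 - 14 - 28)/(-15) = 3 - 77*(-1/15) = 3 + 77/15 = 122/15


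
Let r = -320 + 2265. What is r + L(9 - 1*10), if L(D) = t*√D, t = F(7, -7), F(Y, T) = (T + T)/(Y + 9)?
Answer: 1945 - 7*I/8 ≈ 1945.0 - 0.875*I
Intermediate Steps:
F(Y, T) = 2*T/(9 + Y) (F(Y, T) = (2*T)/(9 + Y) = 2*T/(9 + Y))
r = 1945
t = -7/8 (t = 2*(-7)/(9 + 7) = 2*(-7)/16 = 2*(-7)*(1/16) = -7/8 ≈ -0.87500)
L(D) = -7*√D/8
r + L(9 - 1*10) = 1945 - 7*√(9 - 1*10)/8 = 1945 - 7*√(9 - 10)/8 = 1945 - 7*I/8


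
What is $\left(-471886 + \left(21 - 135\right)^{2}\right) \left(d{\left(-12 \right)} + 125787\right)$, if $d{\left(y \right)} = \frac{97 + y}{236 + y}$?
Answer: $- \frac{6464927902985}{112} \approx -5.7723 \cdot 10^{10}$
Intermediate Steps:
$d{\left(y \right)} = \frac{97 + y}{236 + y}$
$\left(-471886 + \left(21 - 135\right)^{2}\right) \left(d{\left(-12 \right)} + 125787\right) = \left(-471886 + \left(21 - 135\right)^{2}\right) \left(\frac{97 - 12}{236 - 12} + 125787\right) = \left(-471886 + \left(21 - 135\right)^{2}\right) \left(\frac{1}{224} \cdot 85 + 125787\right) = \left(-471886 + \left(-114\right)^{2}\right) \left(\frac{1}{224} \cdot 85 + 125787\right) = \left(-471886 + 12996\right) \left(\frac{85}{224} + 125787\right) = \left(-458890\right) \frac{28176373}{224} = - \frac{6464927902985}{112}$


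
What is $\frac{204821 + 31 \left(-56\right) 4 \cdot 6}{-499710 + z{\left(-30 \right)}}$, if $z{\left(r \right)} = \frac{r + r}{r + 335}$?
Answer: $- \frac{9952577}{30482322} \approx -0.3265$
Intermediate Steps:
$z{\left(r \right)} = \frac{2 r}{335 + r}$
$\frac{204821 + 31 \left(-56\right) 4 \cdot 6}{-499710 + z{\left(-30 \right)}} = \frac{204821 + 31 \left(-56\right) 4 \cdot 6}{-499710 + 2 \left(-30\right) \frac{1}{335 - 30}} = \frac{204821 - 41664}{-499710 + 2 \left(-30\right) \frac{1}{305}} = \frac{163157}{-499710 - \frac{12}{61}} = \frac{163157}{- \frac{30482322}{61}} = 163157 \left(- \frac{61}{30482322}\right) = - \frac{9952577}{30482322}$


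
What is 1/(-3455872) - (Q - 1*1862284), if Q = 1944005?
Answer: -282417315713/3455872 ≈ -81721.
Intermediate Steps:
1/(-3455872) - (Q - 1*1862284) = 1/(-3455872) - (1944005 - 1*1862284) = -1/3455872 - (1944005 - 1862284) = -1/3455872 - 1*81721 = -1/3455872 - 81721 = -282417315713/3455872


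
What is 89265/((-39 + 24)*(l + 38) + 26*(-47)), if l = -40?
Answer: -89265/1192 ≈ -74.887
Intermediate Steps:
89265/((-39 + 24)*(l + 38) + 26*(-47)) = 89265/((-39 + 24)*(-40 + 38) + 26*(-47)) = 89265/(-15*(-2) - 1222) = 89265/(30 - 1222) = 89265/(-1192) = 89265*(-1/1192) = -89265/1192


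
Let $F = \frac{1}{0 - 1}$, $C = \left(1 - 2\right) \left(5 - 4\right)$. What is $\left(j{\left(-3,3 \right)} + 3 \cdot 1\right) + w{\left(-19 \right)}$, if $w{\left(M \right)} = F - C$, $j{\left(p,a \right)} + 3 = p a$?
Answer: $-9$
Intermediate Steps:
$j{\left(p,a \right)} = -3 + a p$ ($j{\left(p,a \right)} = -3 + p a = -3 + a p$)
$C = -1$ ($C = \left(-1\right) 1 = -1$)
$F = -1$ ($F = \frac{1}{-1} = -1$)
$w{\left(M \right)} = 0$ ($w{\left(M \right)} = -1 - -1 = -1 + 1 = 0$)
$\left(j{\left(-3,3 \right)} + 3 \cdot 1\right) + w{\left(-19 \right)} = \left(\left(-3 + 3 \left(-3\right)\right) + 3 \cdot 1\right) + 0 = \left(\left(-3 - 9\right) + 3\right) + 0 = \left(-12 + 3\right) + 0 = -9 + 0 = -9$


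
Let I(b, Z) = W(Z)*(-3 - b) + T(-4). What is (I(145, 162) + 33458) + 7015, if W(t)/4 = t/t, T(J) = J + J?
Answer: 39873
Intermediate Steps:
T(J) = 2*J
W(t) = 4 (W(t) = 4*(t/t) = 4*1 = 4)
I(b, Z) = -20 - 4*b (I(b, Z) = 4*(-3 - b) + 2*(-4) = (-12 - 4*b) - 8 = -20 - 4*b)
(I(145, 162) + 33458) + 7015 = ((-20 - 4*145) + 33458) + 7015 = ((-20 - 580) + 33458) + 7015 = (-600 + 33458) + 7015 = 32858 + 7015 = 39873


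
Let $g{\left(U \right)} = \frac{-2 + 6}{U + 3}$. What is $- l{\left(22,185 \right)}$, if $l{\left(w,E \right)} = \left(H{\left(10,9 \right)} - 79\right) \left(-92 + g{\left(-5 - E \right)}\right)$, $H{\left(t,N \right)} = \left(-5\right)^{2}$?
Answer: $- \frac{929232}{187} \approx -4969.2$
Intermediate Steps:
$H{\left(t,N \right)} = 25$
$g{\left(U \right)} = \frac{4}{3 + U}$
$l{\left(w,E \right)} = 4968 - \frac{216}{-2 - E}$ ($l{\left(w,E \right)} = \left(25 - 79\right) \left(-92 + \frac{4}{3 - \left(5 + E\right)}\right) = - 54 \left(-92 + \frac{4}{-2 - E}\right) = 4968 - \frac{216}{-2 - E}$)
$- l{\left(22,185 \right)} = - \frac{216 \left(47 + 23 \cdot 185\right)}{2 + 185} = - \frac{216 \left(47 + 4255\right)}{187} = - \frac{216 \cdot 4302}{187} = \left(-1\right) \frac{929232}{187} = - \frac{929232}{187}$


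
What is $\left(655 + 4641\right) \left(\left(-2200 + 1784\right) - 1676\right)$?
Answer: $-11079232$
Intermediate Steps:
$\left(655 + 4641\right) \left(\left(-2200 + 1784\right) - 1676\right) = 5296 \left(-416 - 1676\right) = 5296 \left(-2092\right) = -11079232$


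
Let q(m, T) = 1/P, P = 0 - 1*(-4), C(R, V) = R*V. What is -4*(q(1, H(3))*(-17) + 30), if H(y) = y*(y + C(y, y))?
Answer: -103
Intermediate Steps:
P = 4 (P = 0 + 4 = 4)
H(y) = y*(y + y²) (H(y) = y*(y + y*y) = y*(y + y²))
q(m, T) = ¼ (q(m, T) = 1/4 = ¼)
-4*(q(1, H(3))*(-17) + 30) = -4*((¼)*(-17) + 30) = -4*(-17/4 + 30) = -4*103/4 = -103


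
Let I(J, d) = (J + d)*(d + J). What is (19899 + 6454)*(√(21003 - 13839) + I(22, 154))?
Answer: 816310528 + 158118*√199 ≈ 8.1854e+8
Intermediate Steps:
I(J, d) = (J + d)² (I(J, d) = (J + d)*(J + d) = (J + d)²)
(19899 + 6454)*(√(21003 - 13839) + I(22, 154)) = (19899 + 6454)*(√(21003 - 13839) + (22 + 154)²) = 26353*(√7164 + 176²) = 26353*(6*√199 + 30976) = 26353*(30976 + 6*√199) = 816310528 + 158118*√199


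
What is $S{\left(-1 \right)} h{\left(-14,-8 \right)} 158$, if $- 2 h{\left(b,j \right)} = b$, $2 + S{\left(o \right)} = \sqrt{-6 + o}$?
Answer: $-2212 + 1106 i \sqrt{7} \approx -2212.0 + 2926.2 i$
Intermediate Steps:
$S{\left(o \right)} = -2 + \sqrt{-6 + o}$
$h{\left(b,j \right)} = - \frac{b}{2}$
$S{\left(-1 \right)} h{\left(-14,-8 \right)} 158 = \left(-2 + \sqrt{-6 - 1}\right) \left(\left(- \frac{1}{2}\right) \left(-14\right)\right) 158 = \left(-2 + \sqrt{-7}\right) 7 \cdot 158 = \left(-2 + i \sqrt{7}\right) 7 \cdot 158 = \left(-14 + 7 i \sqrt{7}\right) 158 = -2212 + 1106 i \sqrt{7}$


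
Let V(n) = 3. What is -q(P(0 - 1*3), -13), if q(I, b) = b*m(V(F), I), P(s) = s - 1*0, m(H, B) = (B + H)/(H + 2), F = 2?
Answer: 0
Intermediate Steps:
m(H, B) = (B + H)/(2 + H)
P(s) = s (P(s) = s + 0 = s)
q(I, b) = b*(⅗ + I/5) (q(I, b) = b*((I + 3)/(2 + 3)) = b*((3 + I)/5) = b*(⅗ + I/5))
-q(P(0 - 1*3), -13) = -(-13)*(3 + (0 - 1*3))/5 = -(-13)*(3 + (0 - 3))/5 = -(-13)*(3 - 3)/5 = -(-13)*0/5 = -1*0 = 0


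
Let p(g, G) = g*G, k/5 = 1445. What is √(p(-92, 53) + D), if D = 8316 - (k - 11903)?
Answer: 3*√902 ≈ 90.100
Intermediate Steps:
k = 7225 (k = 5*1445 = 7225)
p(g, G) = G*g
D = 12994 (D = 8316 - (7225 - 11903) = 8316 - 1*(-4678) = 8316 + 4678 = 12994)
√(p(-92, 53) + D) = √(53*(-92) + 12994) = √(-4876 + 12994) = √8118 = 3*√902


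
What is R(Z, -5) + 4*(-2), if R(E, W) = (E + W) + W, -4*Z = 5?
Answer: -77/4 ≈ -19.250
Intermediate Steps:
Z = -5/4 (Z = -¼*5 = -5/4 ≈ -1.2500)
R(E, W) = E + 2*W
R(Z, -5) + 4*(-2) = (-5/4 + 2*(-5)) + 4*(-2) = (-5/4 - 10) - 8 = -45/4 - 8 = -77/4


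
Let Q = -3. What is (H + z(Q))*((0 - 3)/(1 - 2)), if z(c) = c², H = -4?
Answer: 15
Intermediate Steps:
(H + z(Q))*((0 - 3)/(1 - 2)) = (-4 + (-3)²)*((0 - 3)/(1 - 2)) = (-4 + 9)*(-3/(-1)) = 5*(-3*(-1)) = 5*3 = 15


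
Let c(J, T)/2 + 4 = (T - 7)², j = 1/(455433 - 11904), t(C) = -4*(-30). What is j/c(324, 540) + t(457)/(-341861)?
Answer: -30239984289739/86148928217861730 ≈ -0.00035102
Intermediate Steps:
t(C) = 120
j = 1/443529 ≈ 2.2546e-6
c(J, T) = -8 + 2*(-7 + T)² (c(J, T) = -8 + 2*(T - 7)² = -8 + 2*(-7 + T)²)
j/c(324, 540) + t(457)/(-341861) = 1/(443529*(-8 + 2*(-7 + 540)²)) + 120/(-341861) = 1/(443529*(-8 + 2*533²)) + 120*(-1/341861) = 1/(443529*(-8 + 2*284089)) - 120/341861 = 1/(443529*(-8 + 568178)) - 120/341861 = (1/443529)/568170 - 120/341861 = (1/443529)*(1/568170) - 120/341861 = 1/251999871930 - 120/341861 = -30239984289739/86148928217861730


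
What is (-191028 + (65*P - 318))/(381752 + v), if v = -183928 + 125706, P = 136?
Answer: -91253/161765 ≈ -0.56411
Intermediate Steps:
v = -58222
(-191028 + (65*P - 318))/(381752 + v) = (-191028 + (65*136 - 318))/(381752 - 58222) = (-191028 + (8840 - 318))/323530 = (-191028 + 8522)*(1/323530) = -182506*1/323530 = -91253/161765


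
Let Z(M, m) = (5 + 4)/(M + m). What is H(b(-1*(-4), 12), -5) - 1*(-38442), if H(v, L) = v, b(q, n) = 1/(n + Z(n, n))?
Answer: 3805766/99 ≈ 38442.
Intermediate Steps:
Z(M, m) = 9/(M + m)
b(q, n) = 1/(n + 9/(2*n)) (b(q, n) = 1/(n + 9/(n + n)) = 1/(n + 9/((2*n))) = 1/(n + 9*(1/(2*n))) = 1/(n + 9/(2*n)))
H(b(-1*(-4), 12), -5) - 1*(-38442) = 2*12/(9 + 2*12²) - 1*(-38442) = 2*12/(9 + 2*144) + 38442 = 2*12/(9 + 288) + 38442 = 2*12/297 + 38442 = 2*12*(1/297) + 38442 = 8/99 + 38442 = 3805766/99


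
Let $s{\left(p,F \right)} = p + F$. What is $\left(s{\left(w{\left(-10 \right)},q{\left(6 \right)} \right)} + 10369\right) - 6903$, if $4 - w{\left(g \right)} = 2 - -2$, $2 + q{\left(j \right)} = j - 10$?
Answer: $3460$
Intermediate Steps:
$q{\left(j \right)} = -12 + j$ ($q{\left(j \right)} = -2 + \left(j - 10\right) = -2 + \left(-10 + j\right) = -12 + j$)
$w{\left(g \right)} = 0$ ($w{\left(g \right)} = 4 - \left(2 - -2\right) = 4 - \left(2 + 2\right) = 4 - 4 = 0$)
$s{\left(p,F \right)} = F + p$
$\left(s{\left(w{\left(-10 \right)},q{\left(6 \right)} \right)} + 10369\right) - 6903 = \left(\left(\left(-12 + 6\right) + 0\right) + 10369\right) - 6903 = \left(\left(-6 + 0\right) + 10369\right) - 6903 = \left(-6 + 10369\right) - 6903 = 10363 - 6903 = 3460$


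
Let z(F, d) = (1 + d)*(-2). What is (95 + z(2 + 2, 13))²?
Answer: 4489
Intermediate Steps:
z(F, d) = -2 - 2*d
(95 + z(2 + 2, 13))² = (95 + (-2 - 2*13))² = (95 + (-2 - 26))² = (95 - 28)² = 67² = 4489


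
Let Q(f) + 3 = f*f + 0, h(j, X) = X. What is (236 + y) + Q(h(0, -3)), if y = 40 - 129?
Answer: 153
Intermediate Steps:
y = -89
Q(f) = -3 + f**2 (Q(f) = -3 + (f*f + 0) = -3 + (f**2 + 0) = -3 + f**2)
(236 + y) + Q(h(0, -3)) = (236 - 89) + (-3 + (-3)**2) = 147 + (-3 + 9) = 147 + 6 = 153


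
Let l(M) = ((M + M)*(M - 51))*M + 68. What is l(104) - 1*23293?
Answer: 1123271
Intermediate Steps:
l(M) = 68 + 2*M**2*(-51 + M) (l(M) = ((2*M)*(-51 + M))*M + 68 = (2*M*(-51 + M))*M + 68 = 2*M**2*(-51 + M) + 68 = 68 + 2*M**2*(-51 + M))
l(104) - 1*23293 = (68 - 102*104**2 + 2*104**3) - 1*23293 = (68 - 102*10816 + 2*1124864) - 23293 = (68 - 1103232 + 2249728) - 23293 = 1146564 - 23293 = 1123271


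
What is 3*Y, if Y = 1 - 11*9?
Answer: -294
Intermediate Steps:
Y = -98 (Y = 1 - 99 = -98)
3*Y = 3*(-98) = -294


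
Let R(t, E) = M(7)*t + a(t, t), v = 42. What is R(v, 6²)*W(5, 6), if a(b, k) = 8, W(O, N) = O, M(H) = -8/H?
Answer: -200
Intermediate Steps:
R(t, E) = 8 - 8*t/7 (R(t, E) = (-8/7)*t + 8 = (-8*⅐)*t + 8 = -8*t/7 + 8 = 8 - 8*t/7)
R(v, 6²)*W(5, 6) = (8 - 8/7*42)*5 = (8 - 48)*5 = -40*5 = -200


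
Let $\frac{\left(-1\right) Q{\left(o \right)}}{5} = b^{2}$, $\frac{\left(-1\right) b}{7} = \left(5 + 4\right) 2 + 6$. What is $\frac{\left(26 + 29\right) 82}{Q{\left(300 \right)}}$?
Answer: $- \frac{451}{14112} \approx -0.031959$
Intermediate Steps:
$b = -168$ ($b = - 7 \left(\left(5 + 4\right) 2 + 6\right) = - 7 \left(9 \cdot 2 + 6\right) = - 7 \left(18 + 6\right) = \left(-7\right) 24 = -168$)
$Q{\left(o \right)} = -141120$ ($Q{\left(o \right)} = - 5 \left(-168\right)^{2} = \left(-5\right) 28224 = -141120$)
$\frac{\left(26 + 29\right) 82}{Q{\left(300 \right)}} = \frac{\left(26 + 29\right) 82}{-141120} = 55 \cdot 82 \left(- \frac{1}{141120}\right) = 4510 \left(- \frac{1}{141120}\right) = - \frac{451}{14112}$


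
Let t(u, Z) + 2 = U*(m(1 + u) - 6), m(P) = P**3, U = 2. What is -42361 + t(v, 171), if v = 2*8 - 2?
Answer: -35625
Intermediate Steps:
v = 14 (v = 16 - 2 = 14)
t(u, Z) = -14 + 2*(1 + u)**3 (t(u, Z) = -2 + 2*((1 + u)**3 - 6) = -2 + 2*(-6 + (1 + u)**3) = -2 + (-12 + 2*(1 + u)**3) = -14 + 2*(1 + u)**3)
-42361 + t(v, 171) = -42361 + (-14 + 2*(1 + 14)**3) = -42361 + (-14 + 2*15**3) = -42361 + (-14 + 2*3375) = -42361 + (-14 + 6750) = -42361 + 6736 = -35625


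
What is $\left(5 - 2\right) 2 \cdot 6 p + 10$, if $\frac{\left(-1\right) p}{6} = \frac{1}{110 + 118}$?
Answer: $\frac{172}{19} \approx 9.0526$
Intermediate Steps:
$p = - \frac{1}{38}$ ($p = - \frac{6}{110 + 118} = - \frac{6}{228} = \left(-6\right) \frac{1}{228} = - \frac{1}{38} \approx -0.026316$)
$\left(5 - 2\right) 2 \cdot 6 p + 10 = \left(5 - 2\right) 2 \cdot 6 \left(- \frac{1}{38}\right) + 10 = 3 \cdot 2 \cdot 6 \left(- \frac{1}{38}\right) + 10 = 6 \cdot 6 \left(- \frac{1}{38}\right) + 10 = 36 \left(- \frac{1}{38}\right) + 10 = - \frac{18}{19} + 10 = \frac{172}{19}$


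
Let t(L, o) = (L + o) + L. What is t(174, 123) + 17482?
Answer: 17953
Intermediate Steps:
t(L, o) = o + 2*L
t(174, 123) + 17482 = (123 + 2*174) + 17482 = (123 + 348) + 17482 = 471 + 17482 = 17953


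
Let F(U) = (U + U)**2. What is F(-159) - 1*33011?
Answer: 68113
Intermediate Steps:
F(U) = 4*U**2 (F(U) = (2*U)**2 = 4*U**2)
F(-159) - 1*33011 = 4*(-159)**2 - 1*33011 = 4*25281 - 33011 = 101124 - 33011 = 68113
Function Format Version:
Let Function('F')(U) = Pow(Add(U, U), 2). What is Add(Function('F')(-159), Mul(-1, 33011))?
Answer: 68113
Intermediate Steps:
Function('F')(U) = Mul(4, Pow(U, 2)) (Function('F')(U) = Pow(Mul(2, U), 2) = Mul(4, Pow(U, 2)))
Add(Function('F')(-159), Mul(-1, 33011)) = Add(Mul(4, Pow(-159, 2)), Mul(-1, 33011)) = Add(Mul(4, 25281), -33011) = Add(101124, -33011) = 68113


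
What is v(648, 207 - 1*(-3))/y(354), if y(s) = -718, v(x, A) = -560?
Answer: 280/359 ≈ 0.77994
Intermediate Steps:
v(648, 207 - 1*(-3))/y(354) = -560/(-718) = -560*(-1/718) = 280/359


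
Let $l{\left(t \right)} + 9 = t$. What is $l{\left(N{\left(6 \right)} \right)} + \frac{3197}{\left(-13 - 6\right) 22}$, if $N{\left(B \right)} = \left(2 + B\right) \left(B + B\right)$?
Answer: $\frac{33169}{418} \approx 79.352$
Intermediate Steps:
$N{\left(B \right)} = 2 B \left(2 + B\right)$ ($N{\left(B \right)} = \left(2 + B\right) 2 B = 2 B \left(2 + B\right)$)
$l{\left(t \right)} = -9 + t$
$l{\left(N{\left(6 \right)} \right)} + \frac{3197}{\left(-13 - 6\right) 22} = \left(-9 + 2 \cdot 6 \left(2 + 6\right)\right) + \frac{3197}{\left(-13 - 6\right) 22} = \left(-9 + 2 \cdot 6 \cdot 8\right) + \frac{3197}{\left(-19\right) 22} = \left(-9 + 96\right) + \frac{3197}{-418} = 87 + 3197 \left(- \frac{1}{418}\right) = 87 - \frac{3197}{418} = \frac{33169}{418}$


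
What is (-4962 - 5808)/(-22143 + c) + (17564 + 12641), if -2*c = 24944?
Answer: 209111369/6923 ≈ 30205.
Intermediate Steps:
c = -12472 (c = -1/2*24944 = -12472)
(-4962 - 5808)/(-22143 + c) + (17564 + 12641) = (-4962 - 5808)/(-22143 - 12472) + (17564 + 12641) = -10770/(-34615) + 30205 = -10770*(-1/34615) + 30205 = 2154/6923 + 30205 = 209111369/6923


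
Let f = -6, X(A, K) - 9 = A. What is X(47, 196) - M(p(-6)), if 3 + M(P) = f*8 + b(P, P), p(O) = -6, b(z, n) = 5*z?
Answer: 137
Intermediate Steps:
X(A, K) = 9 + A
M(P) = -51 + 5*P (M(P) = -3 + (-6*8 + 5*P) = -3 + (-48 + 5*P) = -51 + 5*P)
X(47, 196) - M(p(-6)) = (9 + 47) - (-51 + 5*(-6)) = 56 - (-51 - 30) = 56 - 1*(-81) = 56 + 81 = 137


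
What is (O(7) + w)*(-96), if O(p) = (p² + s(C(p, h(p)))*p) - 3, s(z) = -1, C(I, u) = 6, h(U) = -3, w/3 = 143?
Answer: -44928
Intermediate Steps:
w = 429 (w = 3*143 = 429)
O(p) = -3 + p² - p (O(p) = (p² - p) - 3 = -3 + p² - p)
(O(7) + w)*(-96) = ((-3 + 7² - 1*7) + 429)*(-96) = ((-3 + 49 - 7) + 429)*(-96) = (39 + 429)*(-96) = 468*(-96) = -44928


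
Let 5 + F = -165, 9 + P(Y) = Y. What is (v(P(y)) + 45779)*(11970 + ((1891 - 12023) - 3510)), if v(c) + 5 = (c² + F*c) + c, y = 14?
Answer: -75163088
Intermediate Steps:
P(Y) = -9 + Y
F = -170 (F = -5 - 165 = -170)
v(c) = -5 + c² - 169*c (v(c) = -5 + ((c² - 170*c) + c) = -5 + (c² - 169*c) = -5 + c² - 169*c)
(v(P(y)) + 45779)*(11970 + ((1891 - 12023) - 3510)) = ((-5 + (-9 + 14)² - 169*(-9 + 14)) + 45779)*(11970 + ((1891 - 12023) - 3510)) = ((-5 + 5² - 169*5) + 45779)*(11970 + (-10132 - 3510)) = ((-5 + 25 - 845) + 45779)*(11970 - 13642) = (-825 + 45779)*(-1672) = 44954*(-1672) = -75163088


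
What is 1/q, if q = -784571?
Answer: -1/784571 ≈ -1.2746e-6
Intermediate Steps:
1/q = 1/(-784571) = -1/784571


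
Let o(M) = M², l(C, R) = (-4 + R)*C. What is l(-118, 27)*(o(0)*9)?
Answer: 0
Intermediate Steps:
l(C, R) = C*(-4 + R)
l(-118, 27)*(o(0)*9) = (-118*(-4 + 27))*(0²*9) = (-118*23)*(0*9) = -2714*0 = 0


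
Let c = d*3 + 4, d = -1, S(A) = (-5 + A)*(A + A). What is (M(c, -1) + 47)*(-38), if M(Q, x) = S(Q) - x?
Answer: -1520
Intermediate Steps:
S(A) = 2*A*(-5 + A) (S(A) = (-5 + A)*(2*A) = 2*A*(-5 + A))
c = 1 (c = -1*3 + 4 = -3 + 4 = 1)
M(Q, x) = -x + 2*Q*(-5 + Q) (M(Q, x) = 2*Q*(-5 + Q) - x = -x + 2*Q*(-5 + Q))
(M(c, -1) + 47)*(-38) = ((-1*(-1) + 2*1*(-5 + 1)) + 47)*(-38) = ((1 + 2*1*(-4)) + 47)*(-38) = ((1 - 8) + 47)*(-38) = (-7 + 47)*(-38) = 40*(-38) = -1520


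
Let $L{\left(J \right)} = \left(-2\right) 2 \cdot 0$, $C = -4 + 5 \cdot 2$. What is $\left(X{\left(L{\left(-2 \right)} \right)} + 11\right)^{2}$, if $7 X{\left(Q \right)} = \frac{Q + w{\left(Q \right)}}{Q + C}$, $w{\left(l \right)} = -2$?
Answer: $\frac{52900}{441} \approx 119.95$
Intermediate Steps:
$C = 6$ ($C = -4 + 10 = 6$)
$L{\left(J \right)} = 0$ ($L{\left(J \right)} = \left(-4\right) 0 = 0$)
$X{\left(Q \right)} = \frac{-2 + Q}{7 \left(6 + Q\right)}$ ($X{\left(Q \right)} = \frac{\left(Q - 2\right) \frac{1}{Q + 6}}{7} = \frac{\left(-2 + Q\right) \frac{1}{6 + Q}}{7} = \frac{\frac{1}{6 + Q} \left(-2 + Q\right)}{7} = \frac{-2 + Q}{7 \left(6 + Q\right)}$)
$\left(X{\left(L{\left(-2 \right)} \right)} + 11\right)^{2} = \left(\frac{-2 + 0}{7 \left(6 + 0\right)} + 11\right)^{2} = \left(\frac{1}{7} \cdot \frac{1}{6} \left(-2\right) + 11\right)^{2} = \left(- \frac{1}{21} + 11\right)^{2} = \left(\frac{230}{21}\right)^{2} = \frac{52900}{441}$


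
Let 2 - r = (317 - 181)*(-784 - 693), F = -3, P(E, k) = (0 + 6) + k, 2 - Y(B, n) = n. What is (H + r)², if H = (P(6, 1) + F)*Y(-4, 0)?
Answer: 40353577924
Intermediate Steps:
Y(B, n) = 2 - n
P(E, k) = 6 + k
r = 200874 (r = 2 - (317 - 181)*(-784 - 693) = 2 - 136*(-1477) = 2 - 1*(-200872) = 2 + 200872 = 200874)
H = 8 (H = ((6 + 1) - 3)*(2 - 1*0) = (7 - 3)*(2 + 0) = 4*2 = 8)
(H + r)² = (8 + 200874)² = 200882² = 40353577924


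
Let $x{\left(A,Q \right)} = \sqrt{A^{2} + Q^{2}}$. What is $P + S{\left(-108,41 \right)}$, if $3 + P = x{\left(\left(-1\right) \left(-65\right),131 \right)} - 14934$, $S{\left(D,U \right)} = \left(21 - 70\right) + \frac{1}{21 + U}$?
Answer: $- \frac{929131}{62} + 17 \sqrt{74} \approx -14840.0$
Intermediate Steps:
$S{\left(D,U \right)} = -49 + \frac{1}{21 + U}$
$P = -14937 + 17 \sqrt{74}$ ($P = -3 - \left(14934 - \sqrt{\left(\left(-1\right) \left(-65\right)\right)^{2} + 131^{2}}\right) = -3 - \left(14934 - \sqrt{65^{2} + 17161}\right) = -3 - \left(14934 - \sqrt{4225 + 17161}\right) = -3 - \left(14934 - \sqrt{21386}\right) = -3 - \left(14934 - 17 \sqrt{74}\right) = -14937 + 17 \sqrt{74} \approx -14791.0$)
$P + S{\left(-108,41 \right)} = \left(-14937 + 17 \sqrt{74}\right) + \frac{-1028 - 2009}{21 + 41} = \left(-14937 + 17 \sqrt{74}\right) + \frac{-1028 - 2009}{62} = \left(-14937 + 17 \sqrt{74}\right) + \frac{1}{62} \left(-3037\right) = \left(-14937 + 17 \sqrt{74}\right) - \frac{3037}{62} = - \frac{929131}{62} + 17 \sqrt{74}$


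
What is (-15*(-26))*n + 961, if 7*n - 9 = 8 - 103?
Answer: -26813/7 ≈ -3830.4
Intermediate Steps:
n = -86/7 (n = 9/7 + (8 - 103)/7 = 9/7 + (⅐)*(-95) = 9/7 - 95/7 = -86/7 ≈ -12.286)
(-15*(-26))*n + 961 = -15*(-26)*(-86/7) + 961 = 390*(-86/7) + 961 = -33540/7 + 961 = -26813/7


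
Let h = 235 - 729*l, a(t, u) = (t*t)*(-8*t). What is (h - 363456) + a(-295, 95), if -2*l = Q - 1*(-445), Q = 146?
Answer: 410462397/2 ≈ 2.0523e+8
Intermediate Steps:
a(t, u) = -8*t**3 (a(t, u) = t**2*(-8*t) = -8*t**3)
l = -591/2 (l = -(146 - 1*(-445))/2 = -(146 + 445)/2 = -1/2*591 = -591/2 ≈ -295.50)
h = 431309/2 (h = 235 - 729*(-591/2) = 235 + 430839/2 = 431309/2 ≈ 2.1565e+5)
(h - 363456) + a(-295, 95) = (431309/2 - 363456) - 8*(-295)**3 = -295603/2 - 8*(-25672375) = -295603/2 + 205379000 = 410462397/2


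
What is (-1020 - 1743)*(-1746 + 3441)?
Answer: -4683285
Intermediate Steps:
(-1020 - 1743)*(-1746 + 3441) = -2763*1695 = -4683285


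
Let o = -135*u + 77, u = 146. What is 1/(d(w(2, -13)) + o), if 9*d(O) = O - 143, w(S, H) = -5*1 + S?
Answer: -9/176843 ≈ -5.0893e-5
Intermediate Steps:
w(S, H) = -5 + S
d(O) = -143/9 + O/9 (d(O) = (O - 143)/9 = (-143 + O)/9 = -143/9 + O/9)
o = -19633 (o = -135*146 + 77 = -19710 + 77 = -19633)
1/(d(w(2, -13)) + o) = 1/((-143/9 + (-5 + 2)/9) - 19633) = 1/((-143/9 + (⅑)*(-3)) - 19633) = 1/((-143/9 - ⅓) - 19633) = 1/(-146/9 - 19633) = 1/(-176843/9) = -9/176843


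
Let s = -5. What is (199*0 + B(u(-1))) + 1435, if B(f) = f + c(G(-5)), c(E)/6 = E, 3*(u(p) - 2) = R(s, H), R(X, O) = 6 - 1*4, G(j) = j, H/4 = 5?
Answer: 4223/3 ≈ 1407.7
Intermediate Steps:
H = 20 (H = 4*5 = 20)
R(X, O) = 2 (R(X, O) = 6 - 4 = 2)
u(p) = 8/3 (u(p) = 2 + (⅓)*2 = 2 + ⅔ = 8/3)
c(E) = 6*E
B(f) = -30 + f (B(f) = f + 6*(-5) = f - 30 = -30 + f)
(199*0 + B(u(-1))) + 1435 = (199*0 + (-30 + 8/3)) + 1435 = (0 - 82/3) + 1435 = -82/3 + 1435 = 4223/3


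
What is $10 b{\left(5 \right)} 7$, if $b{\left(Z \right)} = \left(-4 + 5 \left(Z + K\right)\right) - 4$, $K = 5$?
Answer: $2940$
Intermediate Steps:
$b{\left(Z \right)} = 17 + 5 Z$ ($b{\left(Z \right)} = \left(-4 + 5 \left(Z + 5\right)\right) - 4 = \left(-4 + 5 \left(5 + Z\right)\right) - 4 = \left(-4 + \left(25 + 5 Z\right)\right) - 4 = \left(21 + 5 Z\right) - 4 = 17 + 5 Z$)
$10 b{\left(5 \right)} 7 = 10 \left(17 + 5 \cdot 5\right) 7 = 10 \left(17 + 25\right) 7 = 10 \cdot 42 \cdot 7 = 420 \cdot 7 = 2940$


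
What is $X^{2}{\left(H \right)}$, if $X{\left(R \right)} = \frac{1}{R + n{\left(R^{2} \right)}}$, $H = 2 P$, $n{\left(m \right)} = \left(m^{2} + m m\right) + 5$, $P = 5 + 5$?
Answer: $\frac{1}{102416000625} \approx 9.7641 \cdot 10^{-12}$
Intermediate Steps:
$P = 10$
$n{\left(m \right)} = 5 + 2 m^{2}$ ($n{\left(m \right)} = \left(m^{2} + m^{2}\right) + 5 = 2 m^{2} + 5 = 5 + 2 m^{2}$)
$H = 20$ ($H = 2 \cdot 10 = 20$)
$X{\left(R \right)} = \frac{1}{5 + R + 2 R^{4}}$ ($X{\left(R \right)} = \frac{1}{R + \left(5 + 2 \left(R^{2}\right)^{2}\right)} = \frac{1}{R + \left(5 + 2 R^{4}\right)} = \frac{1}{5 + R + 2 R^{4}}$)
$X^{2}{\left(H \right)} = \left(\frac{1}{5 + 20 + 2 \cdot 20^{4}}\right)^{2} = \left(\frac{1}{5 + 20 + 2 \cdot 160000}\right)^{2} = \left(\frac{1}{5 + 20 + 320000}\right)^{2} = \left(\frac{1}{320025}\right)^{2} = \frac{1}{102416000625}$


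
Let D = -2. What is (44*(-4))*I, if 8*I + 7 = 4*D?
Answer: 330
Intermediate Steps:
I = -15/8 (I = -7/8 + (4*(-2))/8 = -7/8 + (⅛)*(-8) = -7/8 - 1 = -15/8 ≈ -1.8750)
(44*(-4))*I = (44*(-4))*(-15/8) = -176*(-15/8) = 330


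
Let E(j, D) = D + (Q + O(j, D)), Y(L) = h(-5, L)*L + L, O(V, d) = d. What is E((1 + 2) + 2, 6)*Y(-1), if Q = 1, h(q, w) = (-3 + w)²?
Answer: -221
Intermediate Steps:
Y(L) = L + L*(-3 + L)² (Y(L) = (-3 + L)²*L + L = L*(-3 + L)² + L = L + L*(-3 + L)²)
E(j, D) = 1 + 2*D (E(j, D) = D + (1 + D) = 1 + 2*D)
E((1 + 2) + 2, 6)*Y(-1) = (1 + 2*6)*(-(1 + (-3 - 1)²)) = (1 + 12)*(-(1 + (-4)²)) = 13*(-(1 + 16)) = 13*(-1*17) = 13*(-17) = -221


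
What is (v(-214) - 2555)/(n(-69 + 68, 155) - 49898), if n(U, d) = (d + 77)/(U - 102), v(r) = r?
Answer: 95069/1713242 ≈ 0.055491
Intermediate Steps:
n(U, d) = (77 + d)/(-102 + U)
(v(-214) - 2555)/(n(-69 + 68, 155) - 49898) = (-214 - 2555)/((77 + 155)/(-102 + (-69 + 68)) - 49898) = -2769/(232/(-102 - 1) - 49898) = -2769/(232/(-103) - 49898) = -2769/(-1/103*232 - 49898) = -2769/(-232/103 - 49898) = -2769/(-5139726/103) = -2769*(-103/5139726) = 95069/1713242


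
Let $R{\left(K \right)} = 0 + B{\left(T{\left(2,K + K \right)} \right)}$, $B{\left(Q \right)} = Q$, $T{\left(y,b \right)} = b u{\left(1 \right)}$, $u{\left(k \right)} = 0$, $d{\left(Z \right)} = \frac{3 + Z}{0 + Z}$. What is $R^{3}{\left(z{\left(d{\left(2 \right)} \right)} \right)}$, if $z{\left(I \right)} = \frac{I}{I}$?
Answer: $0$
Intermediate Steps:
$d{\left(Z \right)} = \frac{3 + Z}{Z}$
$z{\left(I \right)} = 1$
$T{\left(y,b \right)} = 0$ ($T{\left(y,b \right)} = b 0 = 0$)
$R{\left(K \right)} = 0$ ($R{\left(K \right)} = 0 + 0 = 0$)
$R^{3}{\left(z{\left(d{\left(2 \right)} \right)} \right)} = 0^{3} = 0$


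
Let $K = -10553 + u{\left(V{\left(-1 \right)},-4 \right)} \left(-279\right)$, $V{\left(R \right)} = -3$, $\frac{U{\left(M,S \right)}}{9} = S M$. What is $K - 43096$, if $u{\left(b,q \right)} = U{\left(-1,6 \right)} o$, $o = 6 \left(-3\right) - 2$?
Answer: $-354969$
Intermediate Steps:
$U{\left(M,S \right)} = 9 M S$ ($U{\left(M,S \right)} = 9 S M = 9 M S$)
$o = -20$ ($o = -18 - 2 = -20$)
$u{\left(b,q \right)} = 1080$ ($u{\left(b,q \right)} = 9 \left(-1\right) 6 \left(-20\right) = \left(-54\right) \left(-20\right) = 1080$)
$K = -311873$ ($K = -10553 + 1080 \left(-279\right) = -10553 - 301320 = -311873$)
$K - 43096 = -311873 - 43096 = -354969$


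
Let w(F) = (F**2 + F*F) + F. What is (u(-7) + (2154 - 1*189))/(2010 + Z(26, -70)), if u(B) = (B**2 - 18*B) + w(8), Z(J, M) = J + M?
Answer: 1138/983 ≈ 1.1577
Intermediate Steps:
w(F) = F + 2*F**2 (w(F) = (F**2 + F**2) + F = 2*F**2 + F = F + 2*F**2)
u(B) = 136 + B**2 - 18*B (u(B) = (B**2 - 18*B) + 8*(1 + 2*8) = (B**2 - 18*B) + 8*(1 + 16) = (B**2 - 18*B) + 8*17 = (B**2 - 18*B) + 136 = 136 + B**2 - 18*B)
(u(-7) + (2154 - 1*189))/(2010 + Z(26, -70)) = ((136 + (-7)**2 - 18*(-7)) + (2154 - 1*189))/(2010 + (26 - 70)) = ((136 + 49 + 126) + (2154 - 189))/(2010 - 44) = (311 + 1965)/1966 = 2276*(1/1966) = 1138/983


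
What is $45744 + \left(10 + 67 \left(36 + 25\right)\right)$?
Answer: $49841$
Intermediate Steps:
$45744 + \left(10 + 67 \left(36 + 25\right)\right) = 45744 + \left(10 + 67 \cdot 61\right) = 45744 + \left(10 + 4087\right) = 45744 + 4097 = 49841$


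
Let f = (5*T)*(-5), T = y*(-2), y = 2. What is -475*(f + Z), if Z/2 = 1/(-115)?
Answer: -1092310/23 ≈ -47492.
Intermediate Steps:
T = -4 (T = 2*(-2) = -4)
Z = -2/115 (Z = 2/(-115) = 2*(-1/115) = -2/115 ≈ -0.017391)
f = 100 (f = (5*(-4))*(-5) = -20*(-5) = 100)
-475*(f + Z) = -475*(100 - 2/115) = -475*11498/115 = -1092310/23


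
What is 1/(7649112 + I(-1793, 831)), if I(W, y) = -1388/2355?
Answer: 2355/18013657372 ≈ 1.3073e-7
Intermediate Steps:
I(W, y) = -1388/2355 (I(W, y) = -1388*1/2355 = -1388/2355)
1/(7649112 + I(-1793, 831)) = 1/(7649112 - 1388/2355) = 1/(18013657372/2355) = 2355/18013657372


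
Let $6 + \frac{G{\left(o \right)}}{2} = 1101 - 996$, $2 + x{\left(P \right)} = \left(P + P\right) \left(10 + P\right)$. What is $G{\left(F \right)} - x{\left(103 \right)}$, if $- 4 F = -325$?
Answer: $-23078$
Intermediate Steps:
$x{\left(P \right)} = -2 + 2 P \left(10 + P\right)$ ($x{\left(P \right)} = -2 + \left(P + P\right) \left(10 + P\right) = -2 + 2 P \left(10 + P\right)$)
$F = \frac{325}{4}$ ($F = \left(- \frac{1}{4}\right) \left(-325\right) = \frac{325}{4} \approx 81.25$)
$G{\left(o \right)} = 198$ ($G{\left(o \right)} = -12 + 2 \left(1101 - 996\right) = -12 + 2 \cdot 105 = -12 + 210 = 198$)
$G{\left(F \right)} - x{\left(103 \right)} = 198 - \left(-2 + 2 \cdot 103^{2} + 20 \cdot 103\right) = 198 - \left(-2 + 2 \cdot 10609 + 2060\right) = 198 - \left(-2 + 21218 + 2060\right) = 198 - 23276 = -23078$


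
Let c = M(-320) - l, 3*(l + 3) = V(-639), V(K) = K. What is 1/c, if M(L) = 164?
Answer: 1/380 ≈ 0.0026316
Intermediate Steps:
l = -216 (l = -3 + (⅓)*(-639) = -3 - 213 = -216)
c = 380 (c = 164 - 1*(-216) = 164 + 216 = 380)
1/c = 1/380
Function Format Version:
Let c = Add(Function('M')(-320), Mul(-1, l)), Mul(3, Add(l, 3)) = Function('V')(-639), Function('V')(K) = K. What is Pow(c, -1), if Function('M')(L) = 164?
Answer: Rational(1, 380) ≈ 0.0026316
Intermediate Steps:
l = -216 (l = Add(-3, Mul(Rational(1, 3), -639)) = Add(-3, -213) = -216)
c = 380 (c = Add(164, Mul(-1, -216)) = Add(164, 216) = 380)
Pow(c, -1) = Pow(380, -1) = Rational(1, 380)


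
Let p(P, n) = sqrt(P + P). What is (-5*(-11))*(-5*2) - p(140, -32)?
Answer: -550 - 2*sqrt(70) ≈ -566.73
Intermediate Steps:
p(P, n) = sqrt(2)*sqrt(P) (p(P, n) = sqrt(2*P) = sqrt(2)*sqrt(P))
(-5*(-11))*(-5*2) - p(140, -32) = (-5*(-11))*(-5*2) - sqrt(2)*sqrt(140) = 55*(-10) - sqrt(2)*2*sqrt(35) = -550 - 2*sqrt(70)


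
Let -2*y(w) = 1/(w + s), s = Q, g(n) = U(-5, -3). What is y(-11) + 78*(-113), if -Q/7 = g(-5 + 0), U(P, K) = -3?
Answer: -176281/20 ≈ -8814.0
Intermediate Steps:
g(n) = -3
Q = 21 (Q = -7*(-3) = 21)
s = 21
y(w) = -1/(2*(21 + w)) (y(w) = -1/(2*(w + 21)) = -1/(2*(21 + w)))
y(-11) + 78*(-113) = -1/(42 + 2*(-11)) + 78*(-113) = -1/(42 - 22) - 8814 = -1/20 - 8814 = -176281/20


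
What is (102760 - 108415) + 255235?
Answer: 249580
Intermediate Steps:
(102760 - 108415) + 255235 = -5655 + 255235 = 249580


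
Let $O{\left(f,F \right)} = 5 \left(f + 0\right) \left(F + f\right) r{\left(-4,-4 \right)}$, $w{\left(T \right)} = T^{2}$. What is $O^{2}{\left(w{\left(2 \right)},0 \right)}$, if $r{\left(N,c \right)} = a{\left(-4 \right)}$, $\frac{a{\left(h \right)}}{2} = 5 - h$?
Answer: $2073600$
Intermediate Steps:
$a{\left(h \right)} = 10 - 2 h$ ($a{\left(h \right)} = 2 \left(5 - h\right) = 10 - 2 h$)
$r{\left(N,c \right)} = 18$ ($r{\left(N,c \right)} = 10 - -8 = 10 + 8 = 18$)
$O{\left(f,F \right)} = 90 f \left(F + f\right)$ ($O{\left(f,F \right)} = 5 \left(f + 0\right) \left(F + f\right) 18 = 5 f \left(F + f\right) 18 = 90 f \left(F + f\right)$)
$O^{2}{\left(w{\left(2 \right)},0 \right)} = \left(90 \cdot 2^{2} \left(0 + 2^{2}\right)\right)^{2} = \left(90 \cdot 4 \left(0 + 4\right)\right)^{2} = \left(90 \cdot 4 \cdot 4\right)^{2} = 1440^{2} = 2073600$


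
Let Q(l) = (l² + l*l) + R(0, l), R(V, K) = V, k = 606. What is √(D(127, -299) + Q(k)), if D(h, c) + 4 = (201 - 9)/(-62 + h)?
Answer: 2*√775784945/65 ≈ 857.01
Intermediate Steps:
D(h, c) = -4 + 192/(-62 + h) (D(h, c) = -4 + (201 - 9)/(-62 + h) = -4 + 192/(-62 + h))
Q(l) = 2*l² (Q(l) = (l² + l*l) + 0 = (l² + l²) + 0 = 2*l² + 0 = 2*l²)
√(D(127, -299) + Q(k)) = √(4*(110 - 1*127)/(-62 + 127) + 2*606²) = √(4*(110 - 127)/65 + 2*367236) = √(4*(1/65)*(-17) + 734472) = √(-68/65 + 734472) = √(47740612/65) = 2*√775784945/65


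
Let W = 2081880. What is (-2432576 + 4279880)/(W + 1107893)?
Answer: 1847304/3189773 ≈ 0.57913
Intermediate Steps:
(-2432576 + 4279880)/(W + 1107893) = (-2432576 + 4279880)/(2081880 + 1107893) = 1847304/3189773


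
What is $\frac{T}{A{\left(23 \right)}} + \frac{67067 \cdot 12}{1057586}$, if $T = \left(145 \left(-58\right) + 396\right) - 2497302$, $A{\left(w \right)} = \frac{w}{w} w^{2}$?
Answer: $- \frac{57590464910}{12162239} \approx -4735.2$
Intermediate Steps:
$A{\left(w \right)} = w^{2}$ ($A{\left(w \right)} = 1 w^{2} = w^{2}$)
$T = -2505316$ ($T = \left(-8410 + 396\right) - 2497302 = -8014 - 2497302 = -2505316$)
$\frac{T}{A{\left(23 \right)}} + \frac{67067 \cdot 12}{1057586} = - \frac{2505316}{23^{2}} + \frac{67067 \cdot 12}{1057586} = - \frac{2505316}{529} + 804804 \cdot \frac{1}{1057586} = \left(-2505316\right) \frac{1}{529} + \frac{402402}{528793} = - \frac{2505316}{529} + \frac{402402}{528793} = - \frac{57590464910}{12162239}$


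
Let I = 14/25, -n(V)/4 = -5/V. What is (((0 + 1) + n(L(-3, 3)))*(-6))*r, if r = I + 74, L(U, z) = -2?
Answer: 100656/25 ≈ 4026.2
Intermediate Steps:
n(V) = 20/V (n(V) = -(-20)/V = 20/V)
I = 14/25 (I = 14*(1/25) = 14/25 ≈ 0.56000)
r = 1864/25 (r = 14/25 + 74 = 1864/25 ≈ 74.560)
(((0 + 1) + n(L(-3, 3)))*(-6))*r = (((0 + 1) + 20/(-2))*(-6))*(1864/25) = ((1 + 20*(-½))*(-6))*(1864/25) = ((1 - 10)*(-6))*(1864/25) = -9*(-6)*(1864/25) = 54*(1864/25) = 100656/25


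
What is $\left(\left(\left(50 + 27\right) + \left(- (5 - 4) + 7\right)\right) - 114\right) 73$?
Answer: $-2263$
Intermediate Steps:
$\left(\left(\left(50 + 27\right) + \left(- (5 - 4) + 7\right)\right) - 114\right) 73 = \left(\left(77 + \left(\left(-1\right) 1 + 7\right)\right) - 114\right) 73 = \left(\left(77 + \left(-1 + 7\right)\right) - 114\right) 73 = \left(\left(77 + 6\right) - 114\right) 73 = \left(83 - 114\right) 73 = \left(-31\right) 73 = -2263$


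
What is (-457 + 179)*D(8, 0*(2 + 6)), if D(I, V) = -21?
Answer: 5838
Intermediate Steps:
(-457 + 179)*D(8, 0*(2 + 6)) = (-457 + 179)*(-21) = -278*(-21) = 5838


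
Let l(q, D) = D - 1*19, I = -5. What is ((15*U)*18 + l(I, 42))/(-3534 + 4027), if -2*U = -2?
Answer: 293/493 ≈ 0.59432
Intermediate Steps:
l(q, D) = -19 + D (l(q, D) = D - 19 = -19 + D)
U = 1 (U = -1/2*(-2) = 1)
((15*U)*18 + l(I, 42))/(-3534 + 4027) = ((15*1)*18 + (-19 + 42))/(-3534 + 4027) = (15*18 + 23)/493 = (270 + 23)*(1/493) = 293*(1/493) = 293/493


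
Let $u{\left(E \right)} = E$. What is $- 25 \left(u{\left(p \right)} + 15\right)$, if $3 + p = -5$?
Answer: $-175$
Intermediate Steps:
$p = -8$ ($p = -3 - 5 = -8$)
$- 25 \left(u{\left(p \right)} + 15\right) = - 25 \left(-8 + 15\right) = \left(-25\right) 7 = -175$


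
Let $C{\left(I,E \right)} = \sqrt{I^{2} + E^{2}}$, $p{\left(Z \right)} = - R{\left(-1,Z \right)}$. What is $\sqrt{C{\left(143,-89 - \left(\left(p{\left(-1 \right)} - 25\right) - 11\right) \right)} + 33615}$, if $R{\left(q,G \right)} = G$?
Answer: $\sqrt{33615 + \sqrt{23365}} \approx 183.76$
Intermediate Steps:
$p{\left(Z \right)} = - Z$
$C{\left(I,E \right)} = \sqrt{E^{2} + I^{2}}$
$\sqrt{C{\left(143,-89 - \left(\left(p{\left(-1 \right)} - 25\right) - 11\right) \right)} + 33615} = \sqrt{\sqrt{\left(-89 - \left(\left(\left(-1\right) \left(-1\right) - 25\right) - 11\right)\right)^{2} + 143^{2}} + 33615} = \sqrt{\sqrt{\left(-89 - \left(\left(1 - 25\right) - 11\right)\right)^{2} + 20449} + 33615} = \sqrt{\sqrt{\left(-89 - \left(-24 - 11\right)\right)^{2} + 20449} + 33615} = \sqrt{\sqrt{\left(-89 - -35\right)^{2} + 20449} + 33615} = \sqrt{\sqrt{\left(-89 + 35\right)^{2} + 20449} + 33615} = \sqrt{\sqrt{\left(-54\right)^{2} + 20449} + 33615} = \sqrt{\sqrt{2916 + 20449} + 33615} = \sqrt{\sqrt{23365} + 33615} = \sqrt{33615 + \sqrt{23365}}$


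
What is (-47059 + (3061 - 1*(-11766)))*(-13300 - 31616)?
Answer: 1447732512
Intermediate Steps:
(-47059 + (3061 - 1*(-11766)))*(-13300 - 31616) = (-47059 + (3061 + 11766))*(-44916) = (-47059 + 14827)*(-44916) = -32232*(-44916) = 1447732512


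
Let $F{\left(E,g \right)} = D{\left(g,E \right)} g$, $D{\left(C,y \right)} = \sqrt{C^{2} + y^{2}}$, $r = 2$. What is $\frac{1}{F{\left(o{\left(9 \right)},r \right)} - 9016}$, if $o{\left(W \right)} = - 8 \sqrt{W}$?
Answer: $- \frac{1127}{10160742} - \frac{\sqrt{145}}{20321484} \approx -0.00011151$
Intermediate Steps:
$F{\left(E,g \right)} = g \sqrt{E^{2} + g^{2}}$ ($F{\left(E,g \right)} = \sqrt{g^{2} + E^{2}} g = \sqrt{E^{2} + g^{2}} g = g \sqrt{E^{2} + g^{2}}$)
$\frac{1}{F{\left(o{\left(9 \right)},r \right)} - 9016} = \frac{1}{2 \sqrt{\left(- 8 \sqrt{9}\right)^{2} + 2^{2}} - 9016} = \frac{1}{2 \sqrt{\left(\left(-8\right) 3\right)^{2} + 4} - 9016} = \frac{1}{2 \sqrt{\left(-24\right)^{2} + 4} - 9016} = \frac{1}{2 \sqrt{576 + 4} - 9016} = \frac{1}{2 \sqrt{580} - 9016} = \frac{1}{2 \cdot 2 \sqrt{145} - 9016} = \frac{1}{4 \sqrt{145} - 9016} = \frac{1}{-9016 + 4 \sqrt{145}}$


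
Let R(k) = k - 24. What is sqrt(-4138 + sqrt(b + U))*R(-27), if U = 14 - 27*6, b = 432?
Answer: -51*I*sqrt(4138 - 2*sqrt(71)) ≈ -3274.0*I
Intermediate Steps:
U = -148 (U = 14 - 162 = -148)
R(k) = -24 + k
sqrt(-4138 + sqrt(b + U))*R(-27) = sqrt(-4138 + sqrt(432 - 148))*(-24 - 27) = sqrt(-4138 + sqrt(284))*(-51) = sqrt(-4138 + 2*sqrt(71))*(-51) = -51*sqrt(-4138 + 2*sqrt(71))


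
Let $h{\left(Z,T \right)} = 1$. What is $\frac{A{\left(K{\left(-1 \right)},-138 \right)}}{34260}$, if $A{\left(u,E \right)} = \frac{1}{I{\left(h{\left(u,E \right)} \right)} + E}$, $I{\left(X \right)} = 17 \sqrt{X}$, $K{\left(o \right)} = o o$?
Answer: $- \frac{1}{4145460} \approx -2.4123 \cdot 10^{-7}$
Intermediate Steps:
$K{\left(o \right)} = o^{2}$
$A{\left(u,E \right)} = \frac{1}{17 + E}$ ($A{\left(u,E \right)} = \frac{1}{17 \sqrt{1} + E} = \frac{1}{17 \cdot 1 + E} = \frac{1}{17 + E}$)
$\frac{A{\left(K{\left(-1 \right)},-138 \right)}}{34260} = \frac{1}{\left(17 - 138\right) 34260} = \frac{1}{-121} \cdot \frac{1}{34260} = \left(- \frac{1}{121}\right) \frac{1}{34260} = - \frac{1}{4145460}$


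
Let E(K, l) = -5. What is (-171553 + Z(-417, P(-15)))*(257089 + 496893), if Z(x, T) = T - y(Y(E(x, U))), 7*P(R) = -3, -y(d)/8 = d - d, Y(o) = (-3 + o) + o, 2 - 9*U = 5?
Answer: -905437380268/7 ≈ -1.2935e+11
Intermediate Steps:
U = -1/3 (U = 2/9 - 1/9*5 = 2/9 - 5/9 = -1/3 ≈ -0.33333)
Y(o) = -3 + 2*o
y(d) = 0 (y(d) = -8*(d - d) = -8*0 = 0)
P(R) = -3/7 (P(R) = (1/7)*(-3) = -3/7)
Z(x, T) = T (Z(x, T) = T - 1*0 = T + 0 = T)
(-171553 + Z(-417, P(-15)))*(257089 + 496893) = (-171553 - 3/7)*(257089 + 496893) = -1200874/7*753982 = -905437380268/7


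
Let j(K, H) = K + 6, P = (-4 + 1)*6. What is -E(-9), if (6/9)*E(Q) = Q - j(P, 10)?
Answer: -9/2 ≈ -4.5000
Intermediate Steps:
P = -18 (P = -3*6 = -18)
j(K, H) = 6 + K
E(Q) = 18 + 3*Q/2 (E(Q) = 3*(Q - (6 - 18))/2 = 3*(Q - 1*(-12))/2 = 3*(Q + 12)/2 = 3*(12 + Q)/2 = 18 + 3*Q/2)
-E(-9) = -(18 + (3/2)*(-9)) = -(18 - 27/2) = -1*9/2 = -9/2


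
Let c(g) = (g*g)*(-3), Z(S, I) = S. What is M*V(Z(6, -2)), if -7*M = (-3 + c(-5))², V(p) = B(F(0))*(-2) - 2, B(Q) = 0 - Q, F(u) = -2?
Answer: 36504/7 ≈ 5214.9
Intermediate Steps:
B(Q) = -Q
c(g) = -3*g² (c(g) = g²*(-3) = -3*g²)
V(p) = -6 (V(p) = -1*(-2)*(-2) - 2 = 2*(-2) - 2 = -4 - 2 = -6)
M = -6084/7 (M = -(-3 - 3*(-5)²)²/7 = -(-3 - 3*25)²/7 = -(-3 - 75)²/7 = -⅐*(-78)² = -⅐*6084 = -6084/7 ≈ -869.14)
M*V(Z(6, -2)) = -6084/7*(-6) = 36504/7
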